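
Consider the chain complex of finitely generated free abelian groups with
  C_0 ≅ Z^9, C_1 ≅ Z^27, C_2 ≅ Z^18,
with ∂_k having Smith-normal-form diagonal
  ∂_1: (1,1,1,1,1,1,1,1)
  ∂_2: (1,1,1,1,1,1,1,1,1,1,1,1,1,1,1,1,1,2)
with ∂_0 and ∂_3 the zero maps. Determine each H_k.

H_0: b_0 = 9 − 0 − 8 = 1; torsion from ∂_1 factors > 1: none. So H_0 ≅ Z.
H_1: b_1 = 27 − 8 − 18 = 1; torsion from ∂_2 factors > 1: [2]. So H_1 ≅ Z ⊕ Z/2.
H_2: b_2 = 18 − 18 − 0 = 0; torsion from ∂_3 factors > 1: none. So H_2 ≅ 0.

H_0 ≅ Z,  H_1 ≅ Z ⊕ Z/2,  H_2 = 0.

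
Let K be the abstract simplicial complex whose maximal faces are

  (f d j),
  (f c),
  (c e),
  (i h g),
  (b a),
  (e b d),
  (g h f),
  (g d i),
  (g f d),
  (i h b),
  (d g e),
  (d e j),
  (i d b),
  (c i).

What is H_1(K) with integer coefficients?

H_1 = Z^2.

We work with the vertex ordering a < b < c < d < e < f < g < h < i < j. The simplices of K, each written with vertices in increasing order, are:

  0-simplices (10): a, b, c, d, e, f, g, h, i, j
  1-simplices (21): ab, bd, be, bh, bi, ce, cf, ci, de, df, dg, di, dj, eg, ej, fg, fh, fj, gh, gi, hi
  2-simplices (10): bde, bdi, bhi, deg, dej, dfg, dfj, dgi, fgh, ghi

so the chain groups are C_0 ≅ Z^10, C_1 ≅ Z^21, C_2 ≅ Z^10.

Boundary ∂_1: C_1 → C_0 is given by ∂[p,q] = [q] − [p]. For instance
  ∂ci = i − c.
This gives a 10×21 integer matrix of rank 9; reducing to Smith normal form yields diagonal entries (1,1,1,1,1,1,1,1,1).

∂_2: C_2 → C_1 maps a triangle to the signed sum of its edges. For instance
  ∂bhi = hi − bi + bh,
  ∂ghi = hi − gi + gh.
As a 21×10 matrix over Z this has rank 10, with invariant factors (1,1,1,1,1,1,1,1,1,1).

Computing H_k = (kernel of ∂_k) / (image of ∂_{k+1}):

  H_1: rank ker ∂_1 − rank ∂_2 = (21 − 9) − 10 = 2, and the invariant factors of ∂_2 are all 1, so H_1 ≅ Z^2.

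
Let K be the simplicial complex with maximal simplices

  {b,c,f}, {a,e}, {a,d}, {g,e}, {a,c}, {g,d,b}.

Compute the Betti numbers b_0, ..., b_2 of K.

b_0 = 1, b_1 = 2, b_2 = 0.

K has 7 vertices, 10 edges, 2 triangles.
rank ∂_0 = 0, rank ∂_1 = 6 ⇒ b_0 = 7 − 0 − 6 = 1; all invariant factors of ∂_1 are 1 so no torsion. So H_0 = Z.
rank ∂_1 = 6, rank ∂_2 = 2 ⇒ b_1 = 10 − 6 − 2 = 2; all invariant factors of ∂_2 are 1 so no torsion. So H_1 = Z^2.
rank ∂_2 = 2, rank ∂_3 = 0 ⇒ b_2 = 2 − 2 − 0 = 0. So H_2 = 0.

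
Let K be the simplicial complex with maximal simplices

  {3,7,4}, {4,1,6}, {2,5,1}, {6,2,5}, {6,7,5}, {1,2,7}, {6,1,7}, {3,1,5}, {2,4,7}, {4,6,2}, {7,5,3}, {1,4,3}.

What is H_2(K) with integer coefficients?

H_2 = 0.

Order the vertices as 1 < 2 < 3 < 4 < 5 < 6 < 7. Listing each simplex with vertices in this order, K has dimension 2 with simplices:

  0-simplices (7): [1], [2], [3], [4], [5], [6], [7]
  1-simplices (18): [1,2], [1,3], [1,4], [1,5], [1,6], [1,7], [2,4], [2,5], [2,6], [2,7], [3,4], [3,5], [3,7], [4,6], [4,7], [5,6], [5,7], [6,7]
  2-simplices (12): [1,2,5], [1,2,7], [1,3,4], [1,3,5], [1,4,6], [1,6,7], [2,4,6], [2,4,7], [2,5,6], [3,4,7], [3,5,7], [5,6,7]

so the chain groups are C_0 ≅ Z^7, C_1 ≅ Z^18, C_2 ≅ Z^12.

The boundary map ∂_1: C_1 → C_0 sends each edge [p,q] (with p < q) to q − p. For instance
  ∂[2,5] = [5] − [2].
As a 7×18 matrix over Z this has rank 6, with invariant factors (1,1,1,1,1,1).

Boundary ∂_2: C_2 → C_1 sends each 2-simplex [p,q,r] to [q,r] − [p,r] + [p,q]. For instance
  ∂[3,5,7] = [5,7] − [3,7] + [3,5],
  ∂[1,2,7] = [2,7] − [1,7] + [1,2].
As a 18×12 matrix over Z this has rank 12, with invariant factors (1,1,1,1,1,1,1,1,1,1,1,2).

Computing H_k = (kernel of ∂_k) / (image of ∂_{k+1}):

  H_2: rank ker ∂_2 − rank ∂_3 = (12 − 12) − 0 = 0, and there is no ∂_3, so H_2 = 0.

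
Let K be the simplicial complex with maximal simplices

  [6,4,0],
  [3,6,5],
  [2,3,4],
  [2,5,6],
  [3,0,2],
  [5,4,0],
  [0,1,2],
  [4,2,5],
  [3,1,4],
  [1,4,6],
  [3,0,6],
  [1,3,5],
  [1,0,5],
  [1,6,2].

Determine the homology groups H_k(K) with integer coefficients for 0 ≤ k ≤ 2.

H_0 = Z,  H_1 = Z^2,  H_2 = Z.

We work with the vertex ordering 0 < 1 < 2 < 3 < 4 < 5 < 6. The simplices of K, each written with vertices in increasing order, are:

  0-simplices (7): [0], [1], [2], [3], [4], [5], [6]
  1-simplices (21): [0,1], [0,2], [0,3], [0,4], [0,5], [0,6], [1,2], [1,3], [1,4], [1,5], [1,6], [2,3], [2,4], [2,5], [2,6], [3,4], [3,5], [3,6], [4,5], [4,6], [5,6]
  2-simplices (14): [0,1,2], [0,1,5], [0,2,3], [0,3,6], [0,4,5], [0,4,6], [1,2,6], [1,3,4], [1,3,5], [1,4,6], [2,3,4], [2,4,5], [2,5,6], [3,5,6]

Hence C_0 ≅ Z^7, C_1 ≅ Z^21, C_2 ≅ Z^14.

∂_1: C_1 → C_0 sends each edge [p,q] (with p < q) to q − p. For instance
  ∂[2,6] = [6] − [2].
The 7×21 boundary matrix has rank 6 and Smith normal form diag(1,1,1,1,1,1).

The boundary map ∂_2: C_2 → C_1 sends each 2-simplex [p,q,r] to [q,r] − [p,r] + [p,q]. For instance
  ∂[2,4,5] = [4,5] − [2,5] + [2,4],
  ∂[0,1,2] = [1,2] − [0,2] + [0,1].
This gives a 21×14 integer matrix of rank 13; reducing to Smith normal form yields diagonal entries (1,1,1,1,1,1,1,1,1,1,1,1,1).

Reading off H_k = ker ∂_k / im ∂_{k+1}:

  H_0: rank C_0 − rank ∂_1 = 7 − 6 = 1, and the invariant factors of ∂_1 are all 1, so H_0 ≅ Z.
  H_1: rank ker ∂_1 − rank ∂_2 = (21 − 6) − 13 = 2, and the invariant factors of ∂_2 are all 1, so H_1 ≅ Z^2.
  H_2: rank ker ∂_2 − rank ∂_3 = (14 − 13) − 0 = 1, and there is no ∂_3, so H_2 ≅ Z.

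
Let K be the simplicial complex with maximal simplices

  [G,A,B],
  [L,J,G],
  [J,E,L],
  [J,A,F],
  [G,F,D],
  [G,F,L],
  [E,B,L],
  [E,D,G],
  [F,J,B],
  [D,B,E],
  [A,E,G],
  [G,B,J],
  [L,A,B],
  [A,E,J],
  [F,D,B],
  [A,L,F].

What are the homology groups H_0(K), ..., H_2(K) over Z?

Fix the vertex order A < B < D < E < F < G < J < L and write every simplex with vertices in increasing order. Then dim K = 2 and the simplices of K are:

  0-simplices (8): A, B, D, E, F, G, J, L
  1-simplices (24): AB, AE, AF, AG, AJ, AL, BD, BE, BF, BG, BJ, BL, DE, DF, DG, EG, EJ, EL, FG, FJ, FL, GJ, GL, JL
  2-simplices (16): ABG, ABL, AEG, AEJ, AFJ, AFL, BDE, BDF, BEL, BFJ, BGJ, DEG, DFG, EJL, FGL, GJL

Hence C_0 ≅ Z^8, C_1 ≅ Z^24, C_2 ≅ Z^16.

Boundary ∂_1: C_1 → C_0 is given by ∂[p,q] = [q] − [p].
As a 8×24 matrix over Z this has rank 7, with invariant factors (1,1,1,1,1,1,1).

Boundary ∂_2: C_2 → C_1 acts by ∂[p,q,r] = [q,r] − [p,r] + [p,q]. For instance
  ∂AFL = FL − AL + AF,
  ∂ABG = BG − AG + AB.
This gives a 24×16 integer matrix of rank 15; reducing to Smith normal form yields diagonal entries (1,1,1,1,1,1,1,1,1,1,1,1,1,1,1).

Computing H_k = (kernel of ∂_k) / (image of ∂_{k+1}):

  H_0: rank C_0 − rank ∂_1 = 8 − 7 = 1, and the invariant factors of ∂_1 are all 1, so H_0 ≅ Z.
  H_1: rank ker ∂_1 − rank ∂_2 = (24 − 7) − 15 = 2, and the invariant factors of ∂_2 are all 1, so H_1 ≅ Z^2.
  H_2: rank ker ∂_2 − rank ∂_3 = (16 − 15) − 0 = 1, and there is no ∂_3, so H_2 ≅ Z.

(K is a triangulation of the torus T^2.)

H_0 ≅ Z,  H_1 ≅ Z^2,  H_2 ≅ Z.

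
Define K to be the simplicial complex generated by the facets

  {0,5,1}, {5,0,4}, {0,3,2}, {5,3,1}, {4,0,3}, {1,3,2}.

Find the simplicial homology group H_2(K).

Order the vertices as 0 < 1 < 2 < 3 < 4 < 5. Listing each simplex with vertices in this order, K has dimension 2 with simplices:

  0-simplices (6): [0], [1], [2], [3], [4], [5]
  1-simplices (12): [0,1], [0,2], [0,3], [0,4], [0,5], [1,2], [1,3], [1,5], [2,3], [3,4], [3,5], [4,5]
  2-simplices (6): [0,1,5], [0,2,3], [0,3,4], [0,4,5], [1,2,3], [1,3,5]

so the chain groups are C_0 ≅ Z^6, C_1 ≅ Z^12, C_2 ≅ Z^6.

Boundary ∂_1: C_1 → C_0 sends each edge [p,q] (with p < q) to q − p. For instance
  ∂[3,5] = [5] − [3].
As a 6×12 matrix over Z this has rank 5, with invariant factors (1,1,1,1,1).

The boundary map ∂_2: C_2 → C_1 acts by ∂[p,q,r] = [q,r] − [p,r] + [p,q]. For instance
  ∂[0,3,4] = [3,4] − [0,4] + [0,3],
  ∂[0,4,5] = [4,5] − [0,5] + [0,4].
The 12×6 boundary matrix has rank 6 and Smith normal form diag(1,1,1,1,1,1).

Reading off H_k = ker ∂_k / im ∂_{k+1}:

  H_2: rank ker ∂_2 − rank ∂_3 = (6 − 6) − 0 = 0, and there is no ∂_3, so H_2 ≅ 0.

H_2 ≅ 0.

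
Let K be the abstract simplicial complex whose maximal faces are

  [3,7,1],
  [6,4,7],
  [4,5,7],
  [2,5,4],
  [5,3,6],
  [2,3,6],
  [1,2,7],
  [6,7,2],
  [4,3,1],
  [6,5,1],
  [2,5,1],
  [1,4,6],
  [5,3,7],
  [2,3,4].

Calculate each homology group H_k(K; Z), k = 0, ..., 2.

H_0 ≅ Z,  H_1 ≅ Z^2,  H_2 ≅ Z.

Fix the vertex order 1 < 2 < 3 < 4 < 5 < 6 < 7 and write every simplex with vertices in increasing order. Then dim K = 2 and the simplices of K are:

  0-simplices (7): [1], [2], [3], [4], [5], [6], [7]
  1-simplices (21): [1,2], [1,3], [1,4], [1,5], [1,6], [1,7], [2,3], [2,4], [2,5], [2,6], [2,7], [3,4], [3,5], [3,6], [3,7], [4,5], [4,6], [4,7], [5,6], [5,7], [6,7]
  2-simplices (14): [1,2,5], [1,2,7], [1,3,4], [1,3,7], [1,4,6], [1,5,6], [2,3,4], [2,3,6], [2,4,5], [2,6,7], [3,5,6], [3,5,7], [4,5,7], [4,6,7]

so the chain groups are C_0 ≅ Z^7, C_1 ≅ Z^21, C_2 ≅ Z^14.

∂_1: C_1 → C_0 maps an edge to its endpoints' difference, ∂[p,q] = q − p.
The 7×21 boundary matrix has rank 6 and Smith normal form diag(1,1,1,1,1,1).

The boundary map ∂_2: C_2 → C_1 sends each 2-simplex [p,q,r] to [q,r] − [p,r] + [p,q]. For instance
  ∂[4,5,7] = [5,7] − [4,7] + [4,5],
  ∂[1,3,4] = [3,4] − [1,4] + [1,3].
As a 21×14 matrix over Z this has rank 13, with invariant factors (1,1,1,1,1,1,1,1,1,1,1,1,1).

Computing H_k = (kernel of ∂_k) / (image of ∂_{k+1}):

  H_0: rank C_0 − rank ∂_1 = 7 − 6 = 1, and the invariant factors of ∂_1 are all 1, so H_0 ≅ Z.
  H_1: rank ker ∂_1 − rank ∂_2 = (21 − 6) − 13 = 2, and the invariant factors of ∂_2 are all 1, so H_1 ≅ Z^2.
  H_2: rank ker ∂_2 − rank ∂_3 = (14 − 13) − 0 = 1, and there is no ∂_3, so H_2 ≅ Z.

As a check, the Euler characteristic is 7 − 21 + 14 = 0, which agrees with 1 − 2 + 1 = 0.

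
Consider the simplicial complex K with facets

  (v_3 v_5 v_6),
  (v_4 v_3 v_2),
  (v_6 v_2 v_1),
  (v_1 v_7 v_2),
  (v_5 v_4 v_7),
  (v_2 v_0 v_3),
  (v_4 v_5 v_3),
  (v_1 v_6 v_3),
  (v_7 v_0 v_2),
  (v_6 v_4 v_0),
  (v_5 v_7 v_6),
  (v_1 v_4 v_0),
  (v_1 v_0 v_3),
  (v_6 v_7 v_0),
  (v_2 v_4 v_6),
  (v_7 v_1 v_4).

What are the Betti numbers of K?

b_0 = 1, b_1 = 2, b_2 = 1.

We work with the vertex ordering v_0 < v_1 < v_2 < v_3 < v_4 < v_5 < v_6 < v_7. The simplices of K, each written with vertices in increasing order, are:

  0-simplices (8): [v_0], [v_1], [v_2], [v_3], [v_4], [v_5], [v_6], [v_7]
  1-simplices (24): (24 of them)
  2-simplices (16): (16 of them)

giving chain groups C_0 ≅ Z^8, C_1 ≅ Z^24, C_2 ≅ Z^16.

Boundary ∂_1: C_1 → C_0 is given by ∂[p,q] = [q] − [p].
The resulting 8×24 matrix has rank 7, and its Smith normal form has invariant factors (1,1,1,1,1,1,1).

The boundary map ∂_2: C_2 → C_1 maps a triangle to the signed sum of its edges. For instance
  ∂[v_0,v_2,v_7] = [v_2,v_7] − [v_0,v_7] + [v_0,v_2],
  ∂[v_4,v_5,v_7] = [v_5,v_7] − [v_4,v_7] + [v_4,v_5].
This gives a 24×16 integer matrix of rank 15; reducing to Smith normal form yields diagonal entries (1,1,1,1,1,1,1,1,1,1,1,1,1,1,1).

From H_k ≅ ker(∂_k) / im(∂_{k+1}) we obtain:

  H_0: rank C_0 − rank ∂_1 = 8 − 7 = 1, and the invariant factors of ∂_1 are all 1, so H_0 ≅ Z.
  H_1: rank ker ∂_1 − rank ∂_2 = (24 − 7) − 15 = 2, and the invariant factors of ∂_2 are all 1, so H_1 ≅ Z^2.
  H_2: rank ker ∂_2 − rank ∂_3 = (16 − 15) − 0 = 1, and there is no ∂_3, so H_2 ≅ Z.

Hence the Betti numbers are b_0 = 1, b_1 = 2, b_2 = 1.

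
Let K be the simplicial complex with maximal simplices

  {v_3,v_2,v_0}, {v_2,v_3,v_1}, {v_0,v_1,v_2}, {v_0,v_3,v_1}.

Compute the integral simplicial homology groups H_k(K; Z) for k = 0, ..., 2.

H_0 ≅ Z,  H_1 = 0,  H_2 ≅ Z.

K has 4 vertices, 6 edges, 4 triangles.
rank ∂_0 = 0, rank ∂_1 = 3 ⇒ b_0 = 4 − 0 − 3 = 1; all invariant factors of ∂_1 are 1 so no torsion. So H_0 ≅ Z.
rank ∂_1 = 3, rank ∂_2 = 3 ⇒ b_1 = 6 − 3 − 3 = 0; all invariant factors of ∂_2 are 1 so no torsion. So H_1 ≅ 0.
rank ∂_2 = 3, rank ∂_3 = 0 ⇒ b_2 = 4 − 3 − 0 = 1. So H_2 ≅ Z.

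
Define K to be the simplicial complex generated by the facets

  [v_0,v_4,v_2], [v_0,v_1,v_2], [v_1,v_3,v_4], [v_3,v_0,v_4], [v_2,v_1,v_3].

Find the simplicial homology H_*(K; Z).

H_0 ≅ Z,  H_1 ≅ Z,  H_2 = 0.

Take the total order v_0 < v_1 < v_2 < v_3 < v_4 on the vertex set. Then K (dimension 2) consists of the simplices:

  0-simplices (5): [v_0], [v_1], [v_2], [v_3], [v_4]
  1-simplices (10): [v_0,v_1], [v_0,v_2], [v_0,v_3], [v_0,v_4], [v_1,v_2], [v_1,v_3], [v_1,v_4], [v_2,v_3], [v_2,v_4], [v_3,v_4]
  2-simplices (5): [v_0,v_1,v_2], [v_0,v_2,v_4], [v_0,v_3,v_4], [v_1,v_2,v_3], [v_1,v_3,v_4]

giving chain groups C_0 ≅ Z^5, C_1 ≅ Z^10, C_2 ≅ Z^5.

∂_1: C_1 → C_0 maps an edge to its endpoints' difference, ∂[p,q] = q − p.
As a 5×10 matrix over Z this has rank 4, with invariant factors (1,1,1,1).

The boundary map ∂_2: C_2 → C_1 acts by ∂[p,q,r] = [q,r] − [p,r] + [p,q]. For instance
  ∂[v_1,v_3,v_4] = [v_3,v_4] − [v_1,v_4] + [v_1,v_3],
  ∂[v_0,v_3,v_4] = [v_3,v_4] − [v_0,v_4] + [v_0,v_3].
The resulting 10×5 matrix has rank 5, and its Smith normal form has invariant factors (1,1,1,1,1).

From H_k ≅ ker(∂_k) / im(∂_{k+1}) we obtain:

  H_0: rank C_0 − rank ∂_1 = 5 − 4 = 1, and the invariant factors of ∂_1 are all 1, so H_0 ≅ Z.
  H_1: rank ker ∂_1 − rank ∂_2 = (10 − 4) − 5 = 1, and the invariant factors of ∂_2 are all 1, so H_1 ≅ Z.
  H_2: rank ker ∂_2 − rank ∂_3 = (5 − 5) − 0 = 0, and there is no ∂_3, so H_2 ≅ 0.

As a check, the Euler characteristic is 5 − 10 + 5 = 0, which agrees with 1 − 1 + 0 = 0.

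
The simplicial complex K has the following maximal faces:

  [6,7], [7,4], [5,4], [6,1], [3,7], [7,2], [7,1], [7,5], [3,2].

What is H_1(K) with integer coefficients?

H_1 = Z^3.

Take the total order 1 < 2 < 3 < 4 < 5 < 6 < 7 on the vertex set. Then K (dimension 1) consists of the simplices:

  0-simplices (7): [1], [2], [3], [4], [5], [6], [7]
  1-simplices (9): [1,6], [1,7], [2,3], [2,7], [3,7], [4,5], [4,7], [5,7], [6,7]

Hence C_0 ≅ Z^7, C_1 ≅ Z^9.

The boundary map ∂_1: C_1 → C_0 is given by ∂[p,q] = [q] − [p].
The resulting 7×9 matrix has rank 6, and its Smith normal form has invariant factors (1,1,1,1,1,1).

Now H_k = ker ∂_k / im ∂_{k+1}, so:

  H_1: rank ker ∂_1 − rank ∂_2 = (9 − 6) − 0 = 3, and there is no ∂_2, so H_1 = Z^3.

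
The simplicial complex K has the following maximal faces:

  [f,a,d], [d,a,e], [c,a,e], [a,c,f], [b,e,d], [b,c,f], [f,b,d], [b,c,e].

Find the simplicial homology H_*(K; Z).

H_0 ≅ Z,  H_1 = 0,  H_2 ≅ Z.

Take the total order a < b < c < d < e < f on the vertex set. Then K (dimension 2) consists of the simplices:

  0-simplices (6): a, b, c, d, e, f
  1-simplices (12): ac, ad, ae, af, bc, bd, be, bf, ce, cf, de, df
  2-simplices (8): ace, acf, ade, adf, bce, bcf, bde, bdf

Hence C_0 ≅ Z^6, C_1 ≅ Z^12, C_2 ≅ Z^8.

Boundary ∂_1: C_1 → C_0 sends each edge [p,q] (with p < q) to q − p.
As a 6×12 matrix over Z this has rank 5, with invariant factors (1,1,1,1,1).

∂_2: C_2 → C_1 acts by ∂[p,q,r] = [q,r] − [p,r] + [p,q]. For instance
  ∂bcf = cf − bf + bc,
  ∂acf = cf − af + ac.
This gives a 12×8 integer matrix of rank 7; reducing to Smith normal form yields diagonal entries (1,1,1,1,1,1,1).

Computing H_k = (kernel of ∂_k) / (image of ∂_{k+1}):

  H_0: rank C_0 − rank ∂_1 = 6 − 5 = 1, and the invariant factors of ∂_1 are all 1, so H_0 = Z.
  H_1: rank ker ∂_1 − rank ∂_2 = (12 − 5) − 7 = 0, and the invariant factors of ∂_2 are all 1, so H_1 = 0.
  H_2: rank ker ∂_2 − rank ∂_3 = (8 − 7) − 0 = 1, and there is no ∂_3, so H_2 = Z.

As a check, the Euler characteristic is 6 − 12 + 8 = 2, which agrees with 1 − 0 + 1 = 2.
(K is a triangulation of the 2-sphere S^2.)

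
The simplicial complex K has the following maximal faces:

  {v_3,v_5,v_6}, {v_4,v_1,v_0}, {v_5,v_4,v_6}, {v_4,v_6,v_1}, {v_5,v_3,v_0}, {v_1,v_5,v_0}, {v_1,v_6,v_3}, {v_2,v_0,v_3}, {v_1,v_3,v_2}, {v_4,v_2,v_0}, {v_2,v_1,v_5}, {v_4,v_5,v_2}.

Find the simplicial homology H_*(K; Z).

Take the total order v_0 < v_1 < v_2 < v_3 < v_4 < v_5 < v_6 on the vertex set. Then K (dimension 2) consists of the simplices:

  0-simplices (7): [v_0], [v_1], [v_2], [v_3], [v_4], [v_5], [v_6]
  1-simplices (18): (18 of them)
  2-simplices (12): (12 of them)

Hence C_0 ≅ Z^7, C_1 ≅ Z^18, C_2 ≅ Z^12.

The boundary map ∂_1: C_1 → C_0 is given by ∂[p,q] = [q] − [p].
As a 7×18 matrix over Z this has rank 6, with invariant factors (1,1,1,1,1,1).

∂_2: C_2 → C_1 acts by ∂[p,q,r] = [q,r] − [p,r] + [p,q]. For instance
  ∂[v_3,v_5,v_6] = [v_5,v_6] − [v_3,v_6] + [v_3,v_5],
  ∂[v_0,v_2,v_4] = [v_2,v_4] − [v_0,v_4] + [v_0,v_2].
As a 18×12 matrix over Z this has rank 12, with invariant factors (1,1,1,1,1,1,1,1,1,1,1,2).

Now H_k = ker ∂_k / im ∂_{k+1}, so:

  H_0: rank C_0 − rank ∂_1 = 7 − 6 = 1, and the invariant factors of ∂_1 are all 1, so H_0 ≅ Z.
  H_1: rank ker ∂_1 − rank ∂_2 = (18 − 6) − 12 = 0, and ∂_2 has invariant factor 2 > 1, so H_1 ≅ Z/2Z.
  H_2: rank ker ∂_2 − rank ∂_3 = (12 − 12) − 0 = 0, and there is no ∂_3, so H_2 ≅ 0.

(K is a triangulation of the real projective plane RP^2.)

H_0 ≅ Z,  H_1 ≅ Z/2Z,  H_2 = 0.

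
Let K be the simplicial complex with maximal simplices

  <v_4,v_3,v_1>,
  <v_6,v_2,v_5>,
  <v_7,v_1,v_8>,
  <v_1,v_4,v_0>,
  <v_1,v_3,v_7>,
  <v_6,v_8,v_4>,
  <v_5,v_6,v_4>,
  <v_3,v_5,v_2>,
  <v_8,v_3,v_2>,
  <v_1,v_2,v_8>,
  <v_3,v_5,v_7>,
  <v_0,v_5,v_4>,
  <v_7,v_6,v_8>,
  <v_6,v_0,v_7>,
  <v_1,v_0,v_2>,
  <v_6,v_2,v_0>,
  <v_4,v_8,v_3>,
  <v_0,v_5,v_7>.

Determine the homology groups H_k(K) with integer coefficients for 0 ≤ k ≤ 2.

K has 9 vertices, 27 edges, 18 triangles.
rank ∂_0 = 0, rank ∂_1 = 8 ⇒ b_0 = 9 − 0 − 8 = 1; all invariant factors of ∂_1 are 1 so no torsion. So H_0 ≅ Z.
rank ∂_1 = 8, rank ∂_2 = 18 ⇒ b_1 = 27 − 8 − 18 = 1; ∂_2 has invariant factor(s) [2] giving torsion. So H_1 ≅ Z ⊕ Z/2.
rank ∂_2 = 18, rank ∂_3 = 0 ⇒ b_2 = 18 − 18 − 0 = 0. So H_2 ≅ 0.

H_0 = Z,  H_1 = Z ⊕ Z/2,  H_2 = 0.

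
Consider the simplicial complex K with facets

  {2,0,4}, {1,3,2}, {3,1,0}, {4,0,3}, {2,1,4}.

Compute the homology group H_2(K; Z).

We work with the vertex ordering 0 < 1 < 2 < 3 < 4. The simplices of K, each written with vertices in increasing order, are:

  0-simplices (5): [0], [1], [2], [3], [4]
  1-simplices (10): [0,1], [0,2], [0,3], [0,4], [1,2], [1,3], [1,4], [2,3], [2,4], [3,4]
  2-simplices (5): [0,1,3], [0,2,4], [0,3,4], [1,2,3], [1,2,4]

giving chain groups C_0 ≅ Z^5, C_1 ≅ Z^10, C_2 ≅ Z^5.

∂_1: C_1 → C_0 maps an edge to its endpoints' difference, ∂[p,q] = q − p. For instance
  ∂[1,4] = [4] − [1].
The 5×10 boundary matrix has rank 4 and Smith normal form diag(1,1,1,1).

∂_2: C_2 → C_1 sends each 2-simplex [p,q,r] to [q,r] − [p,r] + [p,q]. For instance
  ∂[0,1,3] = [1,3] − [0,3] + [0,1],
  ∂[0,2,4] = [2,4] − [0,4] + [0,2].
As a 10×5 matrix over Z this has rank 5, with invariant factors (1,1,1,1,1).

From H_k ≅ ker(∂_k) / im(∂_{k+1}) we obtain:

  H_2: rank ker ∂_2 − rank ∂_3 = (5 − 5) − 0 = 0, and there is no ∂_3, so H_2 ≅ 0.

(K is a triangulation of the Möbius band.)

H_2 ≅ 0.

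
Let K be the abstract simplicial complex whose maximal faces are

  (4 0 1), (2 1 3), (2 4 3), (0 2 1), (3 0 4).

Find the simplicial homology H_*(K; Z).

Fix the vertex order 0 < 1 < 2 < 3 < 4 and write every simplex with vertices in increasing order. Then dim K = 2 and the simplices of K are:

  0-simplices (5): [0], [1], [2], [3], [4]
  1-simplices (10): [0,1], [0,2], [0,3], [0,4], [1,2], [1,3], [1,4], [2,3], [2,4], [3,4]
  2-simplices (5): [0,1,2], [0,1,4], [0,3,4], [1,2,3], [2,3,4]

giving chain groups C_0 ≅ Z^5, C_1 ≅ Z^10, C_2 ≅ Z^5.

The boundary map ∂_1: C_1 → C_0 is given by ∂[p,q] = [q] − [p]. For instance
  ∂[0,2] = [2] − [0].
The resulting 5×10 matrix has rank 4, and its Smith normal form has invariant factors (1,1,1,1).

∂_2: C_2 → C_1 sends each 2-simplex [p,q,r] to [q,r] − [p,r] + [p,q]. For instance
  ∂[1,2,3] = [2,3] − [1,3] + [1,2],
  ∂[2,3,4] = [3,4] − [2,4] + [2,3].
This gives a 10×5 integer matrix of rank 5; reducing to Smith normal form yields diagonal entries (1,1,1,1,1).

From H_k ≅ ker(∂_k) / im(∂_{k+1}) we obtain:

  H_0: rank C_0 − rank ∂_1 = 5 − 4 = 1, and the invariant factors of ∂_1 are all 1, so H_0 ≅ Z.
  H_1: rank ker ∂_1 − rank ∂_2 = (10 − 4) − 5 = 1, and the invariant factors of ∂_2 are all 1, so H_1 ≅ Z.
  H_2: rank ker ∂_2 − rank ∂_3 = (5 − 5) − 0 = 0, and there is no ∂_3, so H_2 ≅ 0.

As a check, the Euler characteristic is 5 − 10 + 5 = 0, which agrees with 1 − 1 + 0 = 0.

H_0 ≅ Z,  H_1 ≅ Z,  H_2 = 0.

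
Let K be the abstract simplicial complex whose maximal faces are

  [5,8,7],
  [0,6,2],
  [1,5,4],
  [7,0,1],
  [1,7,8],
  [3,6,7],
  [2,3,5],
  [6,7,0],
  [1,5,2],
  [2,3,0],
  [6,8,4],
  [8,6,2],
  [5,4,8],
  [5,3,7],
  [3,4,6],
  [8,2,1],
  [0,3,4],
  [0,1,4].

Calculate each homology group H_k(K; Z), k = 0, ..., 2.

K has 9 vertices, 27 edges, 18 triangles.
rank ∂_0 = 0, rank ∂_1 = 8 ⇒ b_0 = 9 − 0 − 8 = 1; all invariant factors of ∂_1 are 1 so no torsion. So H_0 = Z.
rank ∂_1 = 8, rank ∂_2 = 18 ⇒ b_1 = 27 − 8 − 18 = 1; ∂_2 has invariant factor(s) [2] giving torsion. So H_1 = Z × Z/2.
rank ∂_2 = 18, rank ∂_3 = 0 ⇒ b_2 = 18 − 18 − 0 = 0. So H_2 = 0.

H_0 = Z,  H_1 = Z × Z/2,  H_2 = 0.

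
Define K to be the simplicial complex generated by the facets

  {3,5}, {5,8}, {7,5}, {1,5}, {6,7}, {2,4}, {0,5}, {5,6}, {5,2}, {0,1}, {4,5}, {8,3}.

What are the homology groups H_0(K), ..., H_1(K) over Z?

H_0 = Z,  H_1 = Z^4.

Fix the vertex order 0 < 1 < 2 < 3 < 4 < 5 < 6 < 7 < 8 and write every simplex with vertices in increasing order. Then dim K = 1 and the simplices of K are:

  0-simplices (9): [0], [1], [2], [3], [4], [5], [6], [7], [8]
  1-simplices (12): [0,1], [0,5], [1,5], [2,4], [2,5], [3,5], [3,8], [4,5], [5,6], [5,7], [5,8], [6,7]

giving chain groups C_0 ≅ Z^9, C_1 ≅ Z^12.

∂_1: C_1 → C_0 sends each edge [p,q] (with p < q) to q − p. For instance
  ∂[2,5] = [5] − [2].
The 9×12 boundary matrix has rank 8 and Smith normal form diag(1,1,1,1,1,1,1,1).

Reading off H_k = ker ∂_k / im ∂_{k+1}:

  H_0: rank C_0 − rank ∂_1 = 9 − 8 = 1, and the invariant factors of ∂_1 are all 1, so H_0 = Z.
  H_1: rank ker ∂_1 − rank ∂_2 = (12 − 8) − 0 = 4, and there is no ∂_2, so H_1 = Z^4.

(K is a triangulation of a wedge of 4 circles.)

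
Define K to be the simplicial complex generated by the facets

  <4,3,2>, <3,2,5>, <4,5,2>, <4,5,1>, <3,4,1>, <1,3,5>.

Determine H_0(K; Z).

Fix the vertex order 1 < 2 < 3 < 4 < 5 and write every simplex with vertices in increasing order. Then dim K = 2 and the simplices of K are:

  0-simplices (5): [1], [2], [3], [4], [5]
  1-simplices (9): [1,3], [1,4], [1,5], [2,3], [2,4], [2,5], [3,4], [3,5], [4,5]
  2-simplices (6): [1,3,4], [1,3,5], [1,4,5], [2,3,4], [2,3,5], [2,4,5]

Hence C_0 ≅ Z^5, C_1 ≅ Z^9, C_2 ≅ Z^6.

Boundary ∂_1: C_1 → C_0 is given by ∂[p,q] = [q] − [p].
As a 5×9 matrix over Z this has rank 4, with invariant factors (1,1,1,1).

The boundary map ∂_2: C_2 → C_1 acts by ∂[p,q,r] = [q,r] − [p,r] + [p,q]. For instance
  ∂[2,3,4] = [3,4] − [2,4] + [2,3],
  ∂[2,4,5] = [4,5] − [2,5] + [2,4].
This gives a 9×6 integer matrix of rank 5; reducing to Smith normal form yields diagonal entries (1,1,1,1,1).

From H_k ≅ ker(∂_k) / im(∂_{k+1}) we obtain:

  H_0: rank C_0 − rank ∂_1 = 5 − 4 = 1, and the invariant factors of ∂_1 are all 1, so H_0 = Z.

H_0 = Z.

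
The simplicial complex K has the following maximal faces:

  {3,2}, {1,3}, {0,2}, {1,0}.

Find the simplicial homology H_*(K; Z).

H_0 ≅ Z,  H_1 ≅ Z.

Fix the vertex order 0 < 1 < 2 < 3 and write every simplex with vertices in increasing order. Then dim K = 1 and the simplices of K are:

  0-simplices (4): [0], [1], [2], [3]
  1-simplices (4): [0,1], [0,2], [1,3], [2,3]

Hence C_0 ≅ Z^4, C_1 ≅ Z^4.

∂_1: C_1 → C_0 sends each edge [p,q] (with p < q) to q − p. For instance
  ∂[2,3] = [3] − [2].
As a 4×4 matrix over Z this has rank 3, with invariant factors (1,1,1).

From H_k ≅ ker(∂_k) / im(∂_{k+1}) we obtain:

  H_0: rank C_0 − rank ∂_1 = 4 − 3 = 1, and the invariant factors of ∂_1 are all 1, so H_0 ≅ Z.
  H_1: rank ker ∂_1 − rank ∂_2 = (4 − 3) − 0 = 1, and there is no ∂_2, so H_1 ≅ Z.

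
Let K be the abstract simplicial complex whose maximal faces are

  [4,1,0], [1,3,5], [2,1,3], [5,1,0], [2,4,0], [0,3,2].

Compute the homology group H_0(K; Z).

H_0 = Z.

K has 6 vertices, 12 edges, 6 triangles.
rank ∂_0 = 0, rank ∂_1 = 5 ⇒ b_0 = 6 − 0 − 5 = 1; all invariant factors of ∂_1 are 1 so no torsion. So H_0 ≅ Z.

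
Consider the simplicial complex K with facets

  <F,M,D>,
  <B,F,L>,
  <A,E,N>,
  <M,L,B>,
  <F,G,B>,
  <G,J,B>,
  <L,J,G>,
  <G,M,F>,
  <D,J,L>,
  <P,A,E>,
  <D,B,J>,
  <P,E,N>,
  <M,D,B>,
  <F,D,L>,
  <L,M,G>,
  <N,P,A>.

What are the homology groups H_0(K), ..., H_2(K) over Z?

H_0 = Z^2,  H_1 = Z/2Z,  H_2 = Z.

Take the total order A < B < D < E < F < G < J < L < M < N < P on the vertex set. Then K (dimension 2) consists of the simplices:

  0-simplices (11): A, B, D, E, F, G, J, L, M, N, P
  1-simplices (24): AE, AN, AP, BD, BF, BG, BJ, BL, BM, DF, DJ, DL, DM, EN, EP, FG, FL, FM, GJ, GL, GM, JL, LM, NP
  2-simplices (16): AEN, AEP, ANP, BDJ, BDM, BFG, BFL, BGJ, BLM, DFL, DFM, DJL, ENP, FGM, GJL, GLM

Hence C_0 ≅ Z^11, C_1 ≅ Z^24, C_2 ≅ Z^16.

∂_1: C_1 → C_0 is given by ∂[p,q] = [q] − [p]. For instance
  ∂BL = L − B.
The 11×24 boundary matrix has rank 9 and Smith normal form diag(1,1,1,1,1,1,1,1,1).

∂_2: C_2 → C_1 maps a triangle to the signed sum of its edges. For instance
  ∂ANP = NP − AP + AN,
  ∂ENP = NP − EP + EN.
This gives a 24×16 integer matrix of rank 15; reducing to Smith normal form yields diagonal entries (1,1,1,1,1,1,1,1,1,1,1,1,1,1,2).

From H_k ≅ ker(∂_k) / im(∂_{k+1}) we obtain:

  H_0: rank C_0 − rank ∂_1 = 11 − 9 = 2, and the invariant factors of ∂_1 are all 1, so H_0 = Z^2.
  H_1: rank ker ∂_1 − rank ∂_2 = (24 − 9) − 15 = 0, and ∂_2 has invariant factor 2 > 1, so H_1 = Z/2Z.
  H_2: rank ker ∂_2 − rank ∂_3 = (16 − 15) − 0 = 1, and there is no ∂_3, so H_2 = Z.

As a check, the Euler characteristic is 11 − 24 + 16 = 3, which agrees with 2 − 0 + 1 = 3.
(K is a triangulation of the disjoint union of the real projective plane RP^2 and the 2-sphere S^2.)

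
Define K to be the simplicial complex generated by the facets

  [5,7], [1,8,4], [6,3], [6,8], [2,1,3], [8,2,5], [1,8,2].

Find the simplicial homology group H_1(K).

Fix the vertex order 1 < 2 < 3 < 4 < 5 < 6 < 7 < 8 and write every simplex with vertices in increasing order. Then dim K = 2 and the simplices of K are:

  0-simplices (8): [1], [2], [3], [4], [5], [6], [7], [8]
  1-simplices (12): [1,2], [1,3], [1,4], [1,8], [2,3], [2,5], [2,8], [3,6], [4,8], [5,7], [5,8], [6,8]
  2-simplices (4): [1,2,3], [1,2,8], [1,4,8], [2,5,8]

so the chain groups are C_0 ≅ Z^8, C_1 ≅ Z^12, C_2 ≅ Z^4.

The boundary map ∂_1: C_1 → C_0 is given by ∂[p,q] = [q] − [p].
As a 8×12 matrix over Z this has rank 7, with invariant factors (1,1,1,1,1,1,1).

The boundary map ∂_2: C_2 → C_1 acts by ∂[p,q,r] = [q,r] − [p,r] + [p,q]. For instance
  ∂[1,2,8] = [2,8] − [1,8] + [1,2],
  ∂[1,4,8] = [4,8] − [1,8] + [1,4].
The 12×4 boundary matrix has rank 4 and Smith normal form diag(1,1,1,1).

Now H_k = ker ∂_k / im ∂_{k+1}, so:

  H_1: rank ker ∂_1 − rank ∂_2 = (12 − 7) − 4 = 1, and the invariant factors of ∂_2 are all 1, so H_1 ≅ Z.

H_1 ≅ Z.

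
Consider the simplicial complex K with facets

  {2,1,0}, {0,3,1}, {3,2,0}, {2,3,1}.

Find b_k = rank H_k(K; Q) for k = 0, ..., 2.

b_0 = 1, b_1 = 0, b_2 = 1.

Take the total order 0 < 1 < 2 < 3 on the vertex set. Then K (dimension 2) consists of the simplices:

  0-simplices (4): [0], [1], [2], [3]
  1-simplices (6): [0,1], [0,2], [0,3], [1,2], [1,3], [2,3]
  2-simplices (4): [0,1,2], [0,1,3], [0,2,3], [1,2,3]

Hence C_0 ≅ Z^4, C_1 ≅ Z^6, C_2 ≅ Z^4.

∂_1: C_1 → C_0 sends each edge [p,q] (with p < q) to q − p. For instance
  ∂[1,2] = [2] − [1].
The resulting 4×6 matrix has rank 3, and its Smith normal form has invariant factors (1,1,1).

Boundary ∂_2: C_2 → C_1 acts by ∂[p,q,r] = [q,r] − [p,r] + [p,q]. For instance
  ∂[0,2,3] = [2,3] − [0,3] + [0,2],
  ∂[0,1,3] = [1,3] − [0,3] + [0,1].
This gives a 6×4 integer matrix of rank 3; reducing to Smith normal form yields diagonal entries (1,1,1).

Reading off H_k = ker ∂_k / im ∂_{k+1}:

  H_0: rank C_0 − rank ∂_1 = 4 − 3 = 1, and the invariant factors of ∂_1 are all 1, so H_0 ≅ Z.
  H_1: rank ker ∂_1 − rank ∂_2 = (6 − 3) − 3 = 0, and the invariant factors of ∂_2 are all 1, so H_1 ≅ 0.
  H_2: rank ker ∂_2 − rank ∂_3 = (4 − 3) − 0 = 1, and there is no ∂_3, so H_2 ≅ Z.

Hence the Betti numbers are b_0 = 1, b_1 = 0, b_2 = 1.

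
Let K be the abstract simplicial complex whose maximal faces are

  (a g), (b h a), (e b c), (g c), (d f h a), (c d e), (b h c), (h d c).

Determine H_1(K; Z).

H_1 ≅ Z.

Take the total order a < b < c < d < e < f < g < h on the vertex set. Then K (dimension 3) consists of the simplices:

  0-simplices (8): a, b, c, d, e, f, g, h
  1-simplices (16): ab, ad, af, ag, ah, bc, be, bh, cd, ce, cg, ch, de, df, dh, fh
  2-simplices (9): abh, adf, adh, afh, bce, bch, cde, cdh, dfh
  3-simplices (1): adfh

so the chain groups are C_0 ≅ Z^8, C_1 ≅ Z^16, C_2 ≅ Z^9, C_3 ≅ Z^1.

The boundary map ∂_1: C_1 → C_0 maps an edge to its endpoints' difference, ∂[p,q] = q − p.
As a 8×16 matrix over Z this has rank 7, with invariant factors (1,1,1,1,1,1,1).

The boundary map ∂_2: C_2 → C_1 sends each 2-simplex [p,q,r] to [q,r] − [p,r] + [p,q]. For instance
  ∂afh = fh − ah + af,
  ∂adh = dh − ah + ad.
The resulting 16×9 matrix has rank 8, and its Smith normal form has invariant factors (1,1,1,1,1,1,1,1).

The boundary map ∂_3: C_3 → C_2 sends each 3-simplex σ to the alternating sum Σ_i (−1)^i (σ with its i-th vertex removed). For instance
  ∂adfh = dfh − afh + adh − adf.
As a 9×1 matrix over Z this has rank 1, with invariant factors (1).

Now H_k = ker ∂_k / im ∂_{k+1}, so:

  H_1: rank ker ∂_1 − rank ∂_2 = (16 − 7) − 8 = 1, and the invariant factors of ∂_2 are all 1, so H_1 = Z.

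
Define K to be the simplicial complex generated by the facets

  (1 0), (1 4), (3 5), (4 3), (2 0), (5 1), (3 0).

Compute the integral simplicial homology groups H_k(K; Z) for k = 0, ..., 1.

H_0 ≅ Z,  H_1 ≅ Z^2.

Order the vertices as 0 < 1 < 2 < 3 < 4 < 5. Listing each simplex with vertices in this order, K has dimension 1 with simplices:

  0-simplices (6): [0], [1], [2], [3], [4], [5]
  1-simplices (7): [0,1], [0,2], [0,3], [1,4], [1,5], [3,4], [3,5]

giving chain groups C_0 ≅ Z^6, C_1 ≅ Z^7.

The boundary map ∂_1: C_1 → C_0 is given by ∂[p,q] = [q] − [p].
The 6×7 boundary matrix has rank 5 and Smith normal form diag(1,1,1,1,1).

Now H_k = ker ∂_k / im ∂_{k+1}, so:

  H_0: rank C_0 − rank ∂_1 = 6 − 5 = 1, and the invariant factors of ∂_1 are all 1, so H_0 = Z.
  H_1: rank ker ∂_1 − rank ∂_2 = (7 − 5) − 0 = 2, and there is no ∂_2, so H_1 = Z^2.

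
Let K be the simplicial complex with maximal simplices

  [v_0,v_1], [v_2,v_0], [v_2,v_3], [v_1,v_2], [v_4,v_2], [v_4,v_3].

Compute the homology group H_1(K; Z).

H_1 ≅ Z^2.

Order the vertices as v_0 < v_1 < v_2 < v_3 < v_4. Listing each simplex with vertices in this order, K has dimension 1 with simplices:

  0-simplices (5): [v_0], [v_1], [v_2], [v_3], [v_4]
  1-simplices (6): [v_0,v_1], [v_0,v_2], [v_1,v_2], [v_2,v_3], [v_2,v_4], [v_3,v_4]

so the chain groups are C_0 ≅ Z^5, C_1 ≅ Z^6.

The boundary map ∂_1: C_1 → C_0 is given by ∂[p,q] = [q] − [p]. For instance
  ∂[v_1,v_2] = [v_2] − [v_1].
As a 5×6 matrix over Z this has rank 4, with invariant factors (1,1,1,1).

Reading off H_k = ker ∂_k / im ∂_{k+1}:

  H_1: rank ker ∂_1 − rank ∂_2 = (6 − 4) − 0 = 2, and there is no ∂_2, so H_1 ≅ Z^2.

(K is a triangulation of a wedge of 2 circles.)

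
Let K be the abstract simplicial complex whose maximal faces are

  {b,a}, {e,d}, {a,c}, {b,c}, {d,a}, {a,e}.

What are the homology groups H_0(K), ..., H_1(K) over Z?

H_0 ≅ Z,  H_1 ≅ Z^2.

Take the total order a < b < c < d < e on the vertex set. Then K (dimension 1) consists of the simplices:

  0-simplices (5): a, b, c, d, e
  1-simplices (6): ab, ac, ad, ae, bc, de

so the chain groups are C_0 ≅ Z^5, C_1 ≅ Z^6.

Boundary ∂_1: C_1 → C_0 sends each edge [p,q] (with p < q) to q − p. For instance
  ∂de = e − d.
The resulting 5×6 matrix has rank 4, and its Smith normal form has invariant factors (1,1,1,1).

Computing H_k = (kernel of ∂_k) / (image of ∂_{k+1}):

  H_0: rank C_0 − rank ∂_1 = 5 − 4 = 1, and the invariant factors of ∂_1 are all 1, so H_0 ≅ Z.
  H_1: rank ker ∂_1 − rank ∂_2 = (6 − 4) − 0 = 2, and there is no ∂_2, so H_1 ≅ Z^2.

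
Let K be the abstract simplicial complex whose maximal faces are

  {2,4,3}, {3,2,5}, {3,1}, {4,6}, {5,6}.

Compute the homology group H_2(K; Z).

H_2 = 0.

Fix the vertex order 1 < 2 < 3 < 4 < 5 < 6 and write every simplex with vertices in increasing order. Then dim K = 2 and the simplices of K are:

  0-simplices (6): [1], [2], [3], [4], [5], [6]
  1-simplices (8): [1,3], [2,3], [2,4], [2,5], [3,4], [3,5], [4,6], [5,6]
  2-simplices (2): [2,3,4], [2,3,5]

so the chain groups are C_0 ≅ Z^6, C_1 ≅ Z^8, C_2 ≅ Z^2.

The boundary map ∂_1: C_1 → C_0 sends each edge [p,q] (with p < q) to q − p.
This gives a 6×8 integer matrix of rank 5; reducing to Smith normal form yields diagonal entries (1,1,1,1,1).

Boundary ∂_2: C_2 → C_1 acts by ∂[p,q,r] = [q,r] − [p,r] + [p,q]. For instance
  ∂[2,3,5] = [3,5] − [2,5] + [2,3],
  ∂[2,3,4] = [3,4] − [2,4] + [2,3].
The resulting 8×2 matrix has rank 2, and its Smith normal form has invariant factors (1,1).

Computing H_k = (kernel of ∂_k) / (image of ∂_{k+1}):

  H_2: rank ker ∂_2 − rank ∂_3 = (2 − 2) − 0 = 0, and there is no ∂_3, so H_2 = 0.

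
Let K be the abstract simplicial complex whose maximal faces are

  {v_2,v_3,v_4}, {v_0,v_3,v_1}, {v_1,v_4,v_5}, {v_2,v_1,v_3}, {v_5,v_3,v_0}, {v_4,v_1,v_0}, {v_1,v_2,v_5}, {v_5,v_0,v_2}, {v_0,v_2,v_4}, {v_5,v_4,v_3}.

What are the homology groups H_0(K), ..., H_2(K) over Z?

Fix the vertex order v_0 < v_1 < v_2 < v_3 < v_4 < v_5 and write every simplex with vertices in increasing order. Then dim K = 2 and the simplices of K are:

  0-simplices (6): [v_0], [v_1], [v_2], [v_3], [v_4], [v_5]
  1-simplices (15): (15 of them)
  2-simplices (10): [v_0,v_1,v_3], [v_0,v_1,v_4], [v_0,v_2,v_4], [v_0,v_2,v_5], [v_0,v_3,v_5], [v_1,v_2,v_3], [v_1,v_2,v_5], [v_1,v_4,v_5], [v_2,v_3,v_4], [v_3,v_4,v_5]

so the chain groups are C_0 ≅ Z^6, C_1 ≅ Z^15, C_2 ≅ Z^10.

Boundary ∂_1: C_1 → C_0 sends each edge [p,q] (with p < q) to q − p. For instance
  ∂[v_0,v_3] = [v_3] − [v_0].
This gives a 6×15 integer matrix of rank 5; reducing to Smith normal form yields diagonal entries (1,1,1,1,1).

∂_2: C_2 → C_1 sends each 2-simplex [p,q,r] to [q,r] − [p,r] + [p,q]. For instance
  ∂[v_1,v_4,v_5] = [v_4,v_5] − [v_1,v_5] + [v_1,v_4],
  ∂[v_1,v_2,v_5] = [v_2,v_5] − [v_1,v_5] + [v_1,v_2].
The resulting 15×10 matrix has rank 10, and its Smith normal form has invariant factors (1,1,1,1,1,1,1,1,1,2).

Now H_k = ker ∂_k / im ∂_{k+1}, so:

  H_0: rank C_0 − rank ∂_1 = 6 − 5 = 1, and the invariant factors of ∂_1 are all 1, so H_0 ≅ Z.
  H_1: rank ker ∂_1 − rank ∂_2 = (15 − 5) − 10 = 0, and ∂_2 has invariant factor 2 > 1, so H_1 ≅ Z/2Z.
  H_2: rank ker ∂_2 − rank ∂_3 = (10 − 10) − 0 = 0, and there is no ∂_3, so H_2 ≅ 0.

As a check, the Euler characteristic is 6 − 15 + 10 = 1, which agrees with 1 − 0 + 0 = 1.
(K is a triangulation of the real projective plane RP^2.)

H_0 = Z,  H_1 = Z/2Z,  H_2 = 0.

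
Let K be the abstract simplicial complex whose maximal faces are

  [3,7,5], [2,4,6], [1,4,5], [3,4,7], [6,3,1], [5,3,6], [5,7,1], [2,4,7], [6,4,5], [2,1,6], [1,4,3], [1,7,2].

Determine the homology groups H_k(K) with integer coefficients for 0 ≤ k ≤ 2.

H_0 ≅ Z,  H_1 ≅ Z/2,  H_2 = 0.

Take the total order 1 < 2 < 3 < 4 < 5 < 6 < 7 on the vertex set. Then K (dimension 2) consists of the simplices:

  0-simplices (7): [1], [2], [3], [4], [5], [6], [7]
  1-simplices (18): [1,2], [1,3], [1,4], [1,5], [1,6], [1,7], [2,4], [2,6], [2,7], [3,4], [3,5], [3,6], [3,7], [4,5], [4,6], [4,7], [5,6], [5,7]
  2-simplices (12): [1,2,6], [1,2,7], [1,3,4], [1,3,6], [1,4,5], [1,5,7], [2,4,6], [2,4,7], [3,4,7], [3,5,6], [3,5,7], [4,5,6]

Hence C_0 ≅ Z^7, C_1 ≅ Z^18, C_2 ≅ Z^12.

∂_1: C_1 → C_0 is given by ∂[p,q] = [q] − [p]. For instance
  ∂[5,6] = [6] − [5].
This gives a 7×18 integer matrix of rank 6; reducing to Smith normal form yields diagonal entries (1,1,1,1,1,1).

∂_2: C_2 → C_1 acts by ∂[p,q,r] = [q,r] − [p,r] + [p,q]. For instance
  ∂[2,4,6] = [4,6] − [2,6] + [2,4],
  ∂[4,5,6] = [5,6] − [4,6] + [4,5].
The resulting 18×12 matrix has rank 12, and its Smith normal form has invariant factors (1,1,1,1,1,1,1,1,1,1,1,2).

From H_k ≅ ker(∂_k) / im(∂_{k+1}) we obtain:

  H_0: rank C_0 − rank ∂_1 = 7 − 6 = 1, and the invariant factors of ∂_1 are all 1, so H_0 ≅ Z.
  H_1: rank ker ∂_1 − rank ∂_2 = (18 − 6) − 12 = 0, and ∂_2 has invariant factor 2 > 1, so H_1 ≅ Z/2.
  H_2: rank ker ∂_2 − rank ∂_3 = (12 − 12) − 0 = 0, and there is no ∂_3, so H_2 ≅ 0.

(K is a triangulation of the real projective plane RP^2.)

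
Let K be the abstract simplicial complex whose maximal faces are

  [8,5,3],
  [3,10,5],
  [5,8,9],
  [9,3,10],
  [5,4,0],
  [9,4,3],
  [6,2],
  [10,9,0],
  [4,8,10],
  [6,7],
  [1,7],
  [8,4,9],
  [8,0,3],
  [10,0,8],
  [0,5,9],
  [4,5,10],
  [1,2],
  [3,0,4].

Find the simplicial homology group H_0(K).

H_0 ≅ Z^2.

Order the vertices as 0 < 1 < 2 < 3 < 4 < 5 < 6 < 7 < 8 < 9 < 10. Listing each simplex with vertices in this order, K has dimension 2 with simplices:

  0-simplices (11): [0], [1], [2], [3], [4], [5], [6], [7], [8], [9], [10]
  1-simplices (25): (25 of them)
  2-simplices (14): [0,3,4], [0,3,8], [0,4,5], [0,5,9], [0,8,10], [0,9,10], [3,4,9], [3,5,8], [3,5,10], [3,9,10], [4,5,10], [4,8,9], [4,8,10], [5,8,9]

Hence C_0 ≅ Z^11, C_1 ≅ Z^25, C_2 ≅ Z^14.

The boundary map ∂_1: C_1 → C_0 maps an edge to its endpoints' difference, ∂[p,q] = q − p.
The 11×25 boundary matrix has rank 9 and Smith normal form diag(1,1,1,1,1,1,1,1,1).

∂_2: C_2 → C_1 acts by ∂[p,q,r] = [q,r] − [p,r] + [p,q]. For instance
  ∂[4,5,10] = [5,10] − [4,10] + [4,5],
  ∂[3,5,10] = [5,10] − [3,10] + [3,5].
This gives a 25×14 integer matrix of rank 13; reducing to Smith normal form yields diagonal entries (1,1,1,1,1,1,1,1,1,1,1,1,1).

From H_k ≅ ker(∂_k) / im(∂_{k+1}) we obtain:

  H_0: rank C_0 − rank ∂_1 = 11 − 9 = 2, and the invariant factors of ∂_1 are all 1, so H_0 ≅ Z^2.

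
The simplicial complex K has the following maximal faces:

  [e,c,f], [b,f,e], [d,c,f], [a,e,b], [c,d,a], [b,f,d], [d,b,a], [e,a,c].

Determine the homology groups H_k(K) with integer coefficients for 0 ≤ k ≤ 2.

We work with the vertex ordering a < b < c < d < e < f. The simplices of K, each written with vertices in increasing order, are:

  0-simplices (6): a, b, c, d, e, f
  1-simplices (12): ab, ac, ad, ae, bd, be, bf, cd, ce, cf, df, ef
  2-simplices (8): abd, abe, acd, ace, bdf, bef, cdf, cef

Hence C_0 ≅ Z^6, C_1 ≅ Z^12, C_2 ≅ Z^8.

Boundary ∂_1: C_1 → C_0 maps an edge to its endpoints' difference, ∂[p,q] = q − p. For instance
  ∂ce = e − c.
The resulting 6×12 matrix has rank 5, and its Smith normal form has invariant factors (1,1,1,1,1).

∂_2: C_2 → C_1 sends each 2-simplex [p,q,r] to [q,r] − [p,r] + [p,q]. For instance
  ∂abd = bd − ad + ab,
  ∂cef = ef − cf + ce.
This gives a 12×8 integer matrix of rank 7; reducing to Smith normal form yields diagonal entries (1,1,1,1,1,1,1).

Computing H_k = (kernel of ∂_k) / (image of ∂_{k+1}):

  H_0: rank C_0 − rank ∂_1 = 6 − 5 = 1, and the invariant factors of ∂_1 are all 1, so H_0 ≅ Z.
  H_1: rank ker ∂_1 − rank ∂_2 = (12 − 5) − 7 = 0, and the invariant factors of ∂_2 are all 1, so H_1 ≅ 0.
  H_2: rank ker ∂_2 − rank ∂_3 = (8 − 7) − 0 = 1, and there is no ∂_3, so H_2 ≅ Z.

As a check, the Euler characteristic is 6 − 12 + 8 = 2, which agrees with 1 − 0 + 1 = 2.

H_0 = Z,  H_1 = 0,  H_2 = Z.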